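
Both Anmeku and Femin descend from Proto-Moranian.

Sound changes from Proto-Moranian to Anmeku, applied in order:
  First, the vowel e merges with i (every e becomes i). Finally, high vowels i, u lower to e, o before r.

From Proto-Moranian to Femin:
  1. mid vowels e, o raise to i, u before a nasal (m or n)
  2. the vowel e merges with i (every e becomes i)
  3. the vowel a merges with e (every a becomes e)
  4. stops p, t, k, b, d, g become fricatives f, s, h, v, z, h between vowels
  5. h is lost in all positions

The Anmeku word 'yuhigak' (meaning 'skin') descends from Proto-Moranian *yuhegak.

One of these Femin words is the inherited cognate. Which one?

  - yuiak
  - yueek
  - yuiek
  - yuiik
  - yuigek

yuiek

Femin: *yuhegak
  yuhegak (rule 1 does not apply)
  yuhegak → yuhigak   [vowel merger]
  yuhigak → yuhigek   [vowel merger]
  yuhigek → yuhihek   [intervocalic lenition]
  yuhihek → yuiek   [h-loss]
  giving Femin yuiek.
Only 'yuiek' matches the regular Femin development of *yuhegak.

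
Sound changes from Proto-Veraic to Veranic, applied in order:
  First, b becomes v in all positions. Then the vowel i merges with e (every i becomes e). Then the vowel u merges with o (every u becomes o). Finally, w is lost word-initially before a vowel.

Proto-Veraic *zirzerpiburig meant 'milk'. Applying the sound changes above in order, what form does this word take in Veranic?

zerzerpevoreg

Veranic: *zirzerpiburig > zirzerpivurig > zerzerpevureg > zerzerpevoreg  (by unconditioned shift, vowel merger, vowel merger)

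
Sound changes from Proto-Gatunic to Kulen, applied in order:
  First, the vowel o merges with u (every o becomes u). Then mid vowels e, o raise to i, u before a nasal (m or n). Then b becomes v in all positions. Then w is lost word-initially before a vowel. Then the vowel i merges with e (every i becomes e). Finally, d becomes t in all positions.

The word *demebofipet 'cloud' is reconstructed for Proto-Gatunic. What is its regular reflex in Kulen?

Kulen: *demebofipet
  demebofipet → demebufipet   [vowel merger]
  demebufipet → dimebufipet   [pre-nasal raising]
  dimebufipet → dimevufipet   [unconditioned shift]
  dimevufipet (rule 4 does not apply)
  dimevufipet → demevufepet   [vowel merger]
  demevufepet → temevufepet   [unconditioned shift]
  giving Kulen temevufepet.

temevufepet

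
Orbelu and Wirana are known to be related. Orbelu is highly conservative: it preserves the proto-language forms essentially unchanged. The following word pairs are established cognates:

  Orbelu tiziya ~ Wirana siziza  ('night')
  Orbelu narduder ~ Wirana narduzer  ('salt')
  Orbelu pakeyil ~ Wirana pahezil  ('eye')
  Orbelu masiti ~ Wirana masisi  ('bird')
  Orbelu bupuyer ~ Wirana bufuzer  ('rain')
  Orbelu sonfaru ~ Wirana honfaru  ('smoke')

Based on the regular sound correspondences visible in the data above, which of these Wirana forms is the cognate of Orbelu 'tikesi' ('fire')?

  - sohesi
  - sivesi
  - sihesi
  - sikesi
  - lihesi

sihesi

tiziya ~ siziza — Orbelu t corresponds to Wirana s word-initially before a front vowel.
pakeyil ~ pahezil — Orbelu k corresponds to Wirana h between vowels (before a front vowel).
Applying these to Orbelu 'tikesi':
  tikesi → sikesi   (t→s word-initially before a front vowel)
  sikesi → sihesi   (k→h between vowels (before a front vowel))
So the Wirana cognate is 'sihesi'.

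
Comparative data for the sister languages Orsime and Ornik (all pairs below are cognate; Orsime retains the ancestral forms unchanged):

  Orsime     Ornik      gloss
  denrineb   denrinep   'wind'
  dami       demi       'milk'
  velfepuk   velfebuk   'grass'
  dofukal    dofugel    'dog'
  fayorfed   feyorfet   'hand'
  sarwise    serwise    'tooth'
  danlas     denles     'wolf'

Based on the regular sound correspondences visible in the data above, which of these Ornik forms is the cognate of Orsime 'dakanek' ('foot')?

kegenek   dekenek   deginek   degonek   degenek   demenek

degenek

dofukal ~ dofugel, fayorfed ~ feyorfet — Orsime a corresponds to Ornik e after a consonant, before a consonant other than r, m, n, p, b, f, v.
dofukal ~ dofugel — Orsime k corresponds to Ornik g between vowels (before a back vowel).
danlas ~ denles — Orsime a corresponds to Ornik e after a consonant, before a nasal.
Applying these to Orsime 'dakanek':
  dakanek → dekanek   (a→e after a consonant, before a consonant other than r, m, n, p, b, f, v)
  dekanek → deganek   (k→g between vowels (before a back vowel))
  deganek → degenek   (a→e after a consonant, before a nasal)
So the Ornik cognate is 'degenek'.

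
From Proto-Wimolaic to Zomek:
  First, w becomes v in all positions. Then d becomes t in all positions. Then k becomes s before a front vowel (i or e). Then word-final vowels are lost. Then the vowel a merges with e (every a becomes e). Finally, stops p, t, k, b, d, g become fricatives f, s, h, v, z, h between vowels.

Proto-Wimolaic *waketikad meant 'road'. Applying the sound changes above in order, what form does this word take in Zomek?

vesesihet

Zomek: start from *waketikad.
  rule 1 (unconditioned shift): waketikad → vaketikad
  rule 2 (unconditioned shift): vaketikad → vaketikat
  rule 3 (palatalisation): vaketikat → vasetikat
  rule 4: no change — vasetikat
  rule 5 (vowel merger): vasetikat → vesetiket
  rule 6 (intervocalic lenition): vesetiket → vesesihet
  ⇒ Zomek vesesihet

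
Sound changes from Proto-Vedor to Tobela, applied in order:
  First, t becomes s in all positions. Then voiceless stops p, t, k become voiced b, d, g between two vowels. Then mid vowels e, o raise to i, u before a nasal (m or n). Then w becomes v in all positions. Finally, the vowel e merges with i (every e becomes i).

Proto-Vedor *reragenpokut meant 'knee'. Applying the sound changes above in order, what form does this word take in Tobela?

riraginpogus

Tobela: *reragenpokut
  reragenpokut → reragenpokus   [unconditioned shift]
  reragenpokus → reragenpogus   [intervocalic voicing]
  reragenpogus → reraginpogus   [pre-nasal raising]
  reraginpogus (rule 4 does not apply)
  reraginpogus → riraginpogus   [vowel merger]
  giving Tobela riraginpogus.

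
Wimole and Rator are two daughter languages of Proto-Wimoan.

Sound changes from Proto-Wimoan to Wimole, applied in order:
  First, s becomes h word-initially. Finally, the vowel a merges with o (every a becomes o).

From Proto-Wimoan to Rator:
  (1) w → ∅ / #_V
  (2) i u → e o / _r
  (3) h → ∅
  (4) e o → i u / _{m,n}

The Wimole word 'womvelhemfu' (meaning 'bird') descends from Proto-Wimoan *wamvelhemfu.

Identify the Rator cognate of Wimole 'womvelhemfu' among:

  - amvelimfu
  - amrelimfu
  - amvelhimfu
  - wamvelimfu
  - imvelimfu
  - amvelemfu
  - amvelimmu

Rator: *wamvelhemfu
  wamvelhemfu → amvelhemfu   [glide loss]
  amvelhemfu (rule 2 does not apply)
  amvelhemfu → amvelemfu   [h-loss]
  amvelemfu → amvelimfu   [pre-nasal raising]
  giving Rator amvelimfu.
Only 'amvelimfu' matches the regular Rator development of *wamvelhemfu.

amvelimfu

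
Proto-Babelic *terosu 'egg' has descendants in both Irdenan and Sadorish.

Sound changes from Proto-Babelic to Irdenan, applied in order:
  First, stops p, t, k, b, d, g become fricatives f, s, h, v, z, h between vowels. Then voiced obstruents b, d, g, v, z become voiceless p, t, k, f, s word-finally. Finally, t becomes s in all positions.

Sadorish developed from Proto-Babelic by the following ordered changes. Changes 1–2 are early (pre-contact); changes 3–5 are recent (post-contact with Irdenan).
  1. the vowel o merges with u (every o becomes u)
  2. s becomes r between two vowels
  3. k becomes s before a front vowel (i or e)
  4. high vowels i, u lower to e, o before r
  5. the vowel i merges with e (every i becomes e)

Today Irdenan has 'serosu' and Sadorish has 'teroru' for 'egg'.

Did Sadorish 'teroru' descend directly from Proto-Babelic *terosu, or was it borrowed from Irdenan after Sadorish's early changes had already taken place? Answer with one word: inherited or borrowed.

inherited

If inherited, *terosu would pass through all of Sadorish's changes:
Sadorish: *terosu
  terosu → terusu   [vowel merger]
  terusu → teruru   [rhotacism]
  teruru (rule 3 does not apply)
  teruru → teroru   [pre-rhotic lowering]
  teroru (rule 5 does not apply)
  giving Sadorish teroru.
If borrowed from Irdenan 'serosu' after the early changes, it would undergo only the recent ones:
  rule 3 (palatalisation): no change (serosu)
  rule 4 (pre-rhotic lowering): no change (serosu)
  rule 5 (vowel merger): no change (serosu)
  ⇒ as a loan: serosu
Sadorish 'teroru' matches the inherited outcome exactly, so it is an inherited cognate, not a loan.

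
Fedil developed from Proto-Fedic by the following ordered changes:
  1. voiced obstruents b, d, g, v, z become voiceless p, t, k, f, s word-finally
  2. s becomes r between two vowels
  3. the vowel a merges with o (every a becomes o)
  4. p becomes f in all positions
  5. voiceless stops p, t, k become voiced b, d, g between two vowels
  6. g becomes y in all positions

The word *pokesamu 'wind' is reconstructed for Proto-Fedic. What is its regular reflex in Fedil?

Fedil: *pokesamu
  pokesamu (rule 1 does not apply)
  pokesamu → pokeramu   [rhotacism]
  pokeramu → pokeromu   [vowel merger]
  pokeromu → fokeromu   [unconditioned shift]
  fokeromu → fogeromu   [intervocalic voicing]
  fogeromu → foyeromu   [unconditioned shift]
  giving Fedil foyeromu.

foyeromu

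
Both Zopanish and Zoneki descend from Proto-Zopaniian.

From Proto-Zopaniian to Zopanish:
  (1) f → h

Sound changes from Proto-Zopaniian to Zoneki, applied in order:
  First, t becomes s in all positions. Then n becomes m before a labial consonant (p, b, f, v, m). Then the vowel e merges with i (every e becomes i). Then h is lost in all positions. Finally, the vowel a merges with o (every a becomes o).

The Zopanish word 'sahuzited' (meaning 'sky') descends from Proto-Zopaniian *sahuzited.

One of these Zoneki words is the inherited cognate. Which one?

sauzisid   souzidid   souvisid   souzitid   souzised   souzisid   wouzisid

souzisid

Zoneki: start from *sahuzited.
  rule 1 (unconditioned shift): sahuzited → sahuzised
  rule 2: no change — sahuzised
  rule 3 (vowel merger): sahuzised → sahuzisid
  rule 4 (h-loss): sahuzisid → sauzisid
  rule 5 (vowel merger): sauzisid → souzisid
  ⇒ Zoneki souzisid
Among the options, 'souzisid' alone shows every Zoneki change applied in order.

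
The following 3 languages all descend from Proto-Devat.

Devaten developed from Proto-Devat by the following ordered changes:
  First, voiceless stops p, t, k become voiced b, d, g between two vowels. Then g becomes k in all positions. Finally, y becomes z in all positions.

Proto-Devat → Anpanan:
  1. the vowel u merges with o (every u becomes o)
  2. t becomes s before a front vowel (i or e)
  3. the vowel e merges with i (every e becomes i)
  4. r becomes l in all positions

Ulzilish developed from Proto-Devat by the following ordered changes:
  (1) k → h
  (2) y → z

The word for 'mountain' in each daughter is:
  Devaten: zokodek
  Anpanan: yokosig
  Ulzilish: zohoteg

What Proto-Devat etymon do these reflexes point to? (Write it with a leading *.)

Position 3: Devaten has k, Anpanan has k, Ulzilish has h. Anpanan preserves k here (none of its changes turn any other segment into k), so the proto-segment is *k.
Position 1: Devaten has z, Anpanan has y, Ulzilish has z. Anpanan preserves y here (none of its changes turn any other segment into y), so the proto-segment is *y.
Position 5: Devaten has d, Anpanan has s, Ulzilish has t. Ulzilish preserves t here (none of its changes turn any other segment into t), so the proto-segment is *t.
Verify the candidate proto-form against each daughter:
Devaten: *yokoteg > yogodeg > yokodek > zokodek  (by intervocalic voicing, unconditioned shift, unconditioned shift)
Anpanan: *yokoteg
  yokoteg (rule 1 does not apply)
  yokoteg → yokoseg   [palatalisation]
  yokoseg → yokosig   [vowel merger]
  yokosig (rule 4 does not apply)
  giving Anpanan yokosig.
Ulzilish: start from *yokoteg.
  rule 1 (unconditioned shift): yokoteg → yohoteg
  rule 2 (unconditioned shift): yohoteg → zohoteg
  ⇒ Ulzilish zohoteg
*yokoteg is the unique common source.

*yokoteg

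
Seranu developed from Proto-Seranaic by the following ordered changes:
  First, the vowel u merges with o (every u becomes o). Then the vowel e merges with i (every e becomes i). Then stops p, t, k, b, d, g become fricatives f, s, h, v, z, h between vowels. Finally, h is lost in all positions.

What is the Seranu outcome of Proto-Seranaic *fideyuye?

fiziyoyi

Seranu: start from *fideyuye.
  rule 1 (vowel merger): fideyuye → fideyoye
  rule 2 (vowel merger): fideyoye → fidiyoyi
  rule 3 (intervocalic lenition): fidiyoyi → fiziyoyi
  rule 4: no change — fiziyoyi
  ⇒ Seranu fiziyoyi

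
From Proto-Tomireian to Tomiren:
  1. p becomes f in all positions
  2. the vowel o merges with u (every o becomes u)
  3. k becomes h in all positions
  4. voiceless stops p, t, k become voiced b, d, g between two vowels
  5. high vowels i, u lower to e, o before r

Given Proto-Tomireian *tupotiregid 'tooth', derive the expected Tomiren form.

tufuderegid

Tomiren: *tupotiregid
  tupotiregid → tufotiregid   [unconditioned shift]
  tufotiregid → tufutiregid   [vowel merger]
  tufutiregid (rule 3 does not apply)
  tufutiregid → tufudiregid   [intervocalic voicing]
  tufudiregid → tufuderegid   [pre-rhotic lowering]
  giving Tomiren tufuderegid.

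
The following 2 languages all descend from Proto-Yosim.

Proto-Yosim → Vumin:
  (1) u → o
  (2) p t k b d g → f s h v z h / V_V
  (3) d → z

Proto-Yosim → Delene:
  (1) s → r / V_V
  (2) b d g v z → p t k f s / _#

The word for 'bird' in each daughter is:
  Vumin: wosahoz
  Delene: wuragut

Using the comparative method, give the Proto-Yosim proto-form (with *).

Position 6: Vumin has o, Delene has u. Delene preserves u here (none of its changes turn any other segment into u), so the proto-segment is *u.
Position 2: Vumin has o, Delene has u. Delene preserves u here (none of its changes turn any other segment into u), so the proto-segment is *u.
Continuing position by position gives *wusagud; check it forward:
Vumin: *wusagud > wosagod > wosahod > wosahoz  (by vowel merger, intervocalic lenition, unconditioned shift)
Delene: start from *wusagud.
  rule 1 (rhotacism): wusagud → wuragud
  rule 2 (final devoicing): wuragud → wuragut
  ⇒ Delene wuragut
*wusagud is the unique common source.

*wusagud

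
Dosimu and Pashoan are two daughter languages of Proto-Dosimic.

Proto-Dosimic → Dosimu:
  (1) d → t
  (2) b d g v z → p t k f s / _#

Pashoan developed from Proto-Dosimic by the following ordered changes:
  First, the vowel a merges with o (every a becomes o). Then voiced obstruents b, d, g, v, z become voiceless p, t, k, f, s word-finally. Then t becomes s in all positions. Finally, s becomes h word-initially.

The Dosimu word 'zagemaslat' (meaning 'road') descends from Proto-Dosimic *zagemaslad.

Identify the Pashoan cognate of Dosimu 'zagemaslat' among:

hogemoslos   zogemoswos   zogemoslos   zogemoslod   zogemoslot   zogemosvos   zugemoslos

Pashoan: start from *zagemaslad.
  rule 1 (vowel merger): zagemaslad → zogemoslod
  rule 2 (final devoicing): zogemoslod → zogemoslot
  rule 3 (unconditioned shift): zogemoslot → zogemoslos
  rule 4: no change — zogemoslos
  ⇒ Pashoan zogemoslos

zogemoslos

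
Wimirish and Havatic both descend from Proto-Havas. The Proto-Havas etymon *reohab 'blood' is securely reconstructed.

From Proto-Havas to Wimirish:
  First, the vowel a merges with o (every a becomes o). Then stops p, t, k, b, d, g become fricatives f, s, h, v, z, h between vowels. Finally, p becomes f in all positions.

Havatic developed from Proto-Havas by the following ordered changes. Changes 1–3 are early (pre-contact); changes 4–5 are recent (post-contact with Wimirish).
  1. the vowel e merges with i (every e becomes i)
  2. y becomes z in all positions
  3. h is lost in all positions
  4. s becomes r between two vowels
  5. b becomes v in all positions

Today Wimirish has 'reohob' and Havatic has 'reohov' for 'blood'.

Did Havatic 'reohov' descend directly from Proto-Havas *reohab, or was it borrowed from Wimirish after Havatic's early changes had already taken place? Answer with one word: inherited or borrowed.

If inherited, *reohab would pass through all of Havatic's changes:
Havatic: start from *reohab.
  rule 1 (vowel merger): reohab → riohab
  rule 2: no change — riohab
  rule 3 (h-loss): riohab → rioab
  rule 4: no change — rioab
  rule 5 (unconditioned shift): rioab → rioav
  ⇒ Havatic rioav
If borrowed from Wimirish 'reohob' after the early changes, it would undergo only the recent ones:
  rule 4 (rhotacism): no change (reohob)
  rule 5 (unconditioned shift): reohob → reohov
  ⇒ as a loan: reohov
Havatic 'reohov' matches the loan outcome 'reohov', not the inherited 'rioav' — it skipped the early Havatic changes, so it was borrowed from Wimirish.

borrowed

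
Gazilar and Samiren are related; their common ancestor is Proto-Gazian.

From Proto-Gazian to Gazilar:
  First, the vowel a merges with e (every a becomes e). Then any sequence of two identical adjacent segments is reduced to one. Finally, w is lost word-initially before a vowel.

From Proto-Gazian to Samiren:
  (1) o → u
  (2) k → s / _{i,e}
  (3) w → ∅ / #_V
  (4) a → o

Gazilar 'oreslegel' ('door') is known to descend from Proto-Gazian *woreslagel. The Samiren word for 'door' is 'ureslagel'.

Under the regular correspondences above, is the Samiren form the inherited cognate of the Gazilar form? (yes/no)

Derive the expected Samiren reflex of *woreslagel:
Samiren: *woreslagel > wureslagel > ureslagel > ureslogel  (by vowel merger, glide loss, vowel merger)
The regular Samiren reflex would be 'ureslogel', but the attested form is 'ureslagel'. The correspondence is irregular, so they are not cognates (the Samiren form has a different source).

no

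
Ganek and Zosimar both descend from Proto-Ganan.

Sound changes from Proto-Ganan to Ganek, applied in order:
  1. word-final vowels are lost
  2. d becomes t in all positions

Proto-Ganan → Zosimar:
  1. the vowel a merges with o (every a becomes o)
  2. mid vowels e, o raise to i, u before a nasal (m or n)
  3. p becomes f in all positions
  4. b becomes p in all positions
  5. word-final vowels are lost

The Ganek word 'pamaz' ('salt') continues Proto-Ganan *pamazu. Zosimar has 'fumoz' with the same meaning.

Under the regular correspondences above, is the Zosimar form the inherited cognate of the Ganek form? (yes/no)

Derive the expected Zosimar reflex of *pamazu:
Zosimar: *pamazu > pomozu > pumozu > fumozu > fumoz  (by vowel merger, pre-nasal raising, unconditioned shift, apocope)
Zosimar 'fumoz' matches the regular reflex exactly, so the pair is cognate.

yes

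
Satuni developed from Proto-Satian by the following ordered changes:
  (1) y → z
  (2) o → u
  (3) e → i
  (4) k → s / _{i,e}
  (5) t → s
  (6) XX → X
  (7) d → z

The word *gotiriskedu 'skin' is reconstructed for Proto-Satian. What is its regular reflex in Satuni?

Satuni: start from *gotiriskedu.
  rule 1: no change — gotiriskedu
  rule 2 (vowel merger): gotiriskedu → gutiriskedu
  rule 3 (vowel merger): gutiriskedu → gutiriskidu
  rule 4 (palatalisation): gutiriskidu → gutirissidu
  rule 5 (unconditioned shift): gutirissidu → gusirissidu
  rule 6 (degemination): gusirissidu → gusirisidu
  rule 7 (unconditioned shift): gusirisidu → gusirisizu
  ⇒ Satuni gusirisizu

gusirisizu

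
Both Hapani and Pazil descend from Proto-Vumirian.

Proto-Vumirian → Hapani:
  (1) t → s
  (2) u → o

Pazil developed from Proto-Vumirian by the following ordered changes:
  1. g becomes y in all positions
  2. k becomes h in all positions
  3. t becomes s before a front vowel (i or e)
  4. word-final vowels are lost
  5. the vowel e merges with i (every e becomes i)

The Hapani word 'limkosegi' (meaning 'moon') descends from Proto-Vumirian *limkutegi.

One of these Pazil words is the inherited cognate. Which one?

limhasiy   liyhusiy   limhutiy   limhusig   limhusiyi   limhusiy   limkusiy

Pazil: *limkutegi
  limkutegi → limkuteyi   [unconditioned shift]
  limkuteyi → limhuteyi   [unconditioned shift]
  limhuteyi → limhuseyi   [palatalisation]
  limhuseyi → limhusey   [apocope]
  limhusey → limhusiy   [vowel merger]
  giving Pazil limhusiy.
The other candidates each miss or misapply at least one Pazil change.

limhusiy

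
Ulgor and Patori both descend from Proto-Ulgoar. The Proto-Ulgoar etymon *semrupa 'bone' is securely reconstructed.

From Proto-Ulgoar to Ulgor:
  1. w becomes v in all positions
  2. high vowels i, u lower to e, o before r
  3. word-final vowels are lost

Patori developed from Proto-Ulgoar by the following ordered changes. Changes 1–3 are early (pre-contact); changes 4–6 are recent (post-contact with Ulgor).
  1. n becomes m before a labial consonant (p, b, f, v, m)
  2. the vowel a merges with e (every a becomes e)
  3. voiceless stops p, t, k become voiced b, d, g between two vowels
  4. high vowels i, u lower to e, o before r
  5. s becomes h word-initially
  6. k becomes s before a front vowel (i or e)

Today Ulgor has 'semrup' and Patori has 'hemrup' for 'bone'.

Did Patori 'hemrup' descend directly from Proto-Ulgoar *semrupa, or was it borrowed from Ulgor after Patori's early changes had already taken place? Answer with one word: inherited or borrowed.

borrowed

If inherited, *semrupa would pass through all of Patori's changes:
Patori: *semrupa > semrupe > semrube > hemrube  (by vowel merger, intervocalic voicing, debuccalisation)
If borrowed from Ulgor 'semrup' after the early changes, it would undergo only the recent ones:
  rule 4 (pre-rhotic lowering): no change (semrup)
  rule 5 (debuccalisation): semrup → hemrup
  rule 6 (palatalisation): no change (hemrup)
  ⇒ as a loan: hemrup
Patori 'hemrup' matches the loan outcome 'hemrup', not the inherited 'hemrube' — it skipped the early Patori changes, so it was borrowed from Ulgor.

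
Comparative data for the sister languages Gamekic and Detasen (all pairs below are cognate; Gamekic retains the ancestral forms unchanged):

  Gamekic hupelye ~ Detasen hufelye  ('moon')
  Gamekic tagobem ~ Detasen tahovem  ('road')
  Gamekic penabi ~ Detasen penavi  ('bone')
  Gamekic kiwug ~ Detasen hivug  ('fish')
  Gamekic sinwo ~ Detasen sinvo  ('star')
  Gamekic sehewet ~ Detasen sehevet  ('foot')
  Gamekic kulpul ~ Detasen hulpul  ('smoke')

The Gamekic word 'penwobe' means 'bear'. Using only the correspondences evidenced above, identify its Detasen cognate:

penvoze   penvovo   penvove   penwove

sinwo ~ sinvo — Gamekic w corresponds to Detasen v after a consonant, before a back vowel.
tagobem ~ tahovem — Gamekic b corresponds to Detasen v between vowels (before a front vowel).
Applying these to Gamekic 'penwobe':
  penwobe → penvobe   (w→v after a consonant, before a back vowel)
  penvobe → penvove   (b→v between vowels (before a front vowel))
So the Detasen cognate is 'penvove'.

penvove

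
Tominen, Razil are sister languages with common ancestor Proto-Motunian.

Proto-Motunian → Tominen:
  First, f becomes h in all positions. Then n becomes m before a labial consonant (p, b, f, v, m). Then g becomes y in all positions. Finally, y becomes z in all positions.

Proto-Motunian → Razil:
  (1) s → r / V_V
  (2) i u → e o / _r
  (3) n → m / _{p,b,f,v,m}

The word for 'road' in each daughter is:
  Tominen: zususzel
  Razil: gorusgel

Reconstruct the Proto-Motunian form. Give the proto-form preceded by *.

*gususgel

Position 6: Tominen has z, Razil has g. Razil preserves g here (none of its changes turn any other segment into g), so the proto-segment is *g.
Position 2: Tominen has u, Razil has o. Tominen preserves u here (none of its changes turn any other segment into u), so the proto-segment is *u.
Continuing position by position gives *gususgel; check it forward:
Tominen: *gususgel
  gususgel (rule 1 does not apply)
  gususgel (rule 2 does not apply)
  gususgel → yususyel   [unconditioned shift]
  yususyel → zususzel   [unconditioned shift]
  giving Tominen zususzel.
Razil: *gususgel
  gususgel → gurusgel   [rhotacism]
  gurusgel → gorusgel   [pre-rhotic lowering]
  gorusgel (rule 3 does not apply)
  giving Razil gorusgel.
Only *gususgel yields all of Tominen zususzel, Razil gorusgel.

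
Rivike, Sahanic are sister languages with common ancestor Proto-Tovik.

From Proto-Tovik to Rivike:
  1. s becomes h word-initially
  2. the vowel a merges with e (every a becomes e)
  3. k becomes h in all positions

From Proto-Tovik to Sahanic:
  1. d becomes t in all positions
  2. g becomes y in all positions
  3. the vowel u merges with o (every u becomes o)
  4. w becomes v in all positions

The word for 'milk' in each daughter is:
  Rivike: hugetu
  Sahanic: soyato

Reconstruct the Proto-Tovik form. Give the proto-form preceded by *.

*sugatu

Position 4: Rivike has e, Sahanic has a. Sahanic preserves a here (none of its changes turn any other segment into a), so the proto-segment is *a.
Position 1: Rivike has h, Sahanic has s. Sahanic preserves s here (none of its changes turn any other segment into s), so the proto-segment is *s.
This points to *sugatu. Verify forward in each daughter:
Rivike: start from *sugatu.
  rule 1 (debuccalisation): sugatu → hugatu
  rule 2 (vowel merger): hugatu → hugetu
  rule 3: no change — hugetu
  ⇒ Rivike hugetu
Sahanic: *sugatu > suyatu > soyato  (by unconditioned shift, vowel merger)
*sugatu is the unique common source.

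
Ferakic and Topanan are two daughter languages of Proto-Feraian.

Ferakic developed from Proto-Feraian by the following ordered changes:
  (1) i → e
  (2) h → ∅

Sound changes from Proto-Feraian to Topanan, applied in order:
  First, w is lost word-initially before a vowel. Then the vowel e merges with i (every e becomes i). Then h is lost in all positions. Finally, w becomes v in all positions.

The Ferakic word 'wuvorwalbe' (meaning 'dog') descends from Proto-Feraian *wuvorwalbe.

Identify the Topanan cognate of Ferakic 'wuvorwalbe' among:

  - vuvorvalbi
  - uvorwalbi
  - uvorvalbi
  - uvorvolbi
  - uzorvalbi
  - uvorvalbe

Topanan: *wuvorwalbe
  wuvorwalbe → uvorwalbe   [glide loss]
  uvorwalbe → uvorwalbi   [vowel merger]
  uvorwalbi (rule 3 does not apply)
  uvorwalbi → uvorvalbi   [unconditioned shift]
  giving Topanan uvorvalbi.

uvorvalbi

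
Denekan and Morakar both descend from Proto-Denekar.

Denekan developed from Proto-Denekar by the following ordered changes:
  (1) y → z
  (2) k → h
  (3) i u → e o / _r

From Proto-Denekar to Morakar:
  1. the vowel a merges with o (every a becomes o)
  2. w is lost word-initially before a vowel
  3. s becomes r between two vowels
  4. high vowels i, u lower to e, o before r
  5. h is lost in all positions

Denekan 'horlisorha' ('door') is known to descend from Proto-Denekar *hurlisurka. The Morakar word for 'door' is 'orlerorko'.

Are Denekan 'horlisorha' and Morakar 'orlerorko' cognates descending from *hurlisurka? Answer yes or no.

Derive the expected Morakar reflex of *hurlisurka:
Morakar: start from *hurlisurka.
  rule 1 (vowel merger): hurlisurka → hurlisurko
  rule 2: no change — hurlisurko
  rule 3 (rhotacism): hurlisurko → hurlirurko
  rule 4 (pre-rhotic lowering): hurlirurko → horlerorko
  rule 5 (h-loss): horlerorko → orlerorko
  ⇒ Morakar orlerorko
Morakar 'orlerorko' matches the regular reflex exactly, so the pair is cognate.

yes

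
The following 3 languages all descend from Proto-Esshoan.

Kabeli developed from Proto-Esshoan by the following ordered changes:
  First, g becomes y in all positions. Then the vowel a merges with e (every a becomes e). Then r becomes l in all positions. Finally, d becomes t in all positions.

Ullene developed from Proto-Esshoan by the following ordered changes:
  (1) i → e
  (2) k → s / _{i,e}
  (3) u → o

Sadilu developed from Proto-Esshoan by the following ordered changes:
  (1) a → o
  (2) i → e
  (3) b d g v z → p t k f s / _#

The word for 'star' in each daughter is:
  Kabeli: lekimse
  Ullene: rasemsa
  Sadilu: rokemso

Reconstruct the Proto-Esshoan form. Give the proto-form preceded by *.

Position 3: Kabeli has k, Ullene has s, Sadilu has k. Kabeli preserves k here (none of its changes turn any other segment into k), so the proto-segment is *k.
Position 4: Kabeli has i, Ullene has e, Sadilu has e. Kabeli preserves i here (none of its changes turn any other segment into i), so the proto-segment is *i.
Position 2: Kabeli has e, Ullene has a, Sadilu has o. Ullene preserves a here (none of its changes turn any other segment into a), so the proto-segment is *a.
This points to *rakimsa. Verify forward in each daughter:
Kabeli: start from *rakimsa.
  rule 1: no change — rakimsa
  rule 2 (vowel merger): rakimsa → rekimse
  rule 3 (unconditioned shift): rekimse → lekimse
  rule 4: no change — lekimse
  ⇒ Kabeli lekimse
Ullene: *rakimsa
  rakimsa → rakemsa   [vowel merger]
  rakemsa → rasemsa   [palatalisation]
  rasemsa (rule 3 does not apply)
  giving Ullene rasemsa.
Sadilu: start from *rakimsa.
  rule 1 (vowel merger): rakimsa → rokimso
  rule 2 (vowel merger): rokimso → rokemso
  rule 3: no change — rokemso
  ⇒ Sadilu rokemso
Only *rakimsa yields all of Kabeli lekimse, Ullene rasemsa, Sadilu rokemso.

*rakimsa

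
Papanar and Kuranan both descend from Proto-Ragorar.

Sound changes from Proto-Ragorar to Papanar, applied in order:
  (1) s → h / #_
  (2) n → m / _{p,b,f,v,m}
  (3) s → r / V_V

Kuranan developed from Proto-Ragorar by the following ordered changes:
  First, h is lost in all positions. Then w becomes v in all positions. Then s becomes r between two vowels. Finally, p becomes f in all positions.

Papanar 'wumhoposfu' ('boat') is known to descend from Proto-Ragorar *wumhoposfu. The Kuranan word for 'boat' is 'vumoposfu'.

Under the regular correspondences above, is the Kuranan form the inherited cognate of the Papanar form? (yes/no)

Derive the expected Kuranan reflex of *wumhoposfu:
Kuranan: start from *wumhoposfu.
  rule 1 (h-loss): wumhoposfu → wumoposfu
  rule 2 (unconditioned shift): wumoposfu → vumoposfu
  rule 3: no change — vumoposfu
  rule 4 (unconditioned shift): vumoposfu → vumofosfu
  ⇒ Kuranan vumofosfu
The regular Kuranan reflex would be 'vumofosfu', but the attested form is 'vumoposfu'. The correspondence is irregular, so they are not cognates (the Kuranan form has a different source).

no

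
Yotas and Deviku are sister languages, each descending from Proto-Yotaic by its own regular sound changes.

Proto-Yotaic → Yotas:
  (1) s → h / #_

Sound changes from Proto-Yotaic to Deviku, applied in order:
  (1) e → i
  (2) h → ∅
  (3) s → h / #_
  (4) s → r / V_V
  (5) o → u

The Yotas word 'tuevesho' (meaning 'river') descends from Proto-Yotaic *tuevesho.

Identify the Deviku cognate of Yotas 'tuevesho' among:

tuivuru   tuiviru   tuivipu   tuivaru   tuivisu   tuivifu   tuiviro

Deviku: *tuevesho > tuivisho > tuiviso > tuiviro > tuiviru  (by vowel merger, h-loss, rhotacism, vowel merger)

tuiviru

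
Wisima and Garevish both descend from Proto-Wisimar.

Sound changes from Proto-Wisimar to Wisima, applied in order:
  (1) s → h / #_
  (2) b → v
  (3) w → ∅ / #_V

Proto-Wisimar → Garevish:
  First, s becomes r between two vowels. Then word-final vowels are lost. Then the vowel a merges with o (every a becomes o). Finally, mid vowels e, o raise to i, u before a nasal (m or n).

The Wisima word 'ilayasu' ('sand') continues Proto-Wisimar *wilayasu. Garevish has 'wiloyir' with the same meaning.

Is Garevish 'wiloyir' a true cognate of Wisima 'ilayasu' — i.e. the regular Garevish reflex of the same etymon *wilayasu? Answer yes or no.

Derive the expected Garevish reflex of *wilayasu:
Garevish: *wilayasu
  wilayasu → wilayaru   [rhotacism]
  wilayaru → wilayar   [apocope]
  wilayar → wiloyor   [vowel merger]
  wiloyor (rule 4 does not apply)
  giving Garevish wiloyor.
The regular Garevish reflex would be 'wiloyor', but the attested form is 'wiloyir'. The correspondence is irregular, so they are not cognates (the Garevish form has a different source).

no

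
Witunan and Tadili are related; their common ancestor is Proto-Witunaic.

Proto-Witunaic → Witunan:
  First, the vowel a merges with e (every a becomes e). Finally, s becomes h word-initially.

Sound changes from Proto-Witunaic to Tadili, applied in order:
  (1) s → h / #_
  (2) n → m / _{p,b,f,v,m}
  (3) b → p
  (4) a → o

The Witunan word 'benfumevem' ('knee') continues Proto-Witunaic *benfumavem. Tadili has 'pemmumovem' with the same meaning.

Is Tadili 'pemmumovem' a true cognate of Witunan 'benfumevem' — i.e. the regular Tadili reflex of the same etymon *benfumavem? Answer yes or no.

no

Derive the expected Tadili reflex of *benfumavem:
Tadili: start from *benfumavem.
  rule 1: no change — benfumavem
  rule 2 (nasal place assimilation): benfumavem → bemfumavem
  rule 3 (unconditioned shift): bemfumavem → pemfumavem
  rule 4 (vowel merger): pemfumavem → pemfumovem
  ⇒ Tadili pemfumovem
The regular Tadili reflex would be 'pemfumovem', but the attested form is 'pemmumovem'. The correspondence is irregular, so they are not cognates (the Tadili form has a different source).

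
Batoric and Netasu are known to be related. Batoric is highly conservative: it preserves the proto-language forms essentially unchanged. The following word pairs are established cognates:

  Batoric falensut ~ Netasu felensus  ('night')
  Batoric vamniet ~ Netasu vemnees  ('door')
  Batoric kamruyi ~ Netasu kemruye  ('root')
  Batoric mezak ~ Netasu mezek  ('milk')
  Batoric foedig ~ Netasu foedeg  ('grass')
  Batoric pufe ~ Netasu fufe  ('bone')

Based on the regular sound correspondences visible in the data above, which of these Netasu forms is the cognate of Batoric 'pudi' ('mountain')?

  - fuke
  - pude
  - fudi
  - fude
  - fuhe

fude

pufe ~ fufe — Batoric p corresponds to Netasu f word-initially before a back vowel.
kamruyi ~ kemruye — Batoric i corresponds to Netasu e word-finally.
Applying these to Batoric 'pudi':
  pudi → fudi   (p→f word-initially before a back vowel)
  fudi → fude   (i→e word-finally)
So the Netasu cognate is 'fude'.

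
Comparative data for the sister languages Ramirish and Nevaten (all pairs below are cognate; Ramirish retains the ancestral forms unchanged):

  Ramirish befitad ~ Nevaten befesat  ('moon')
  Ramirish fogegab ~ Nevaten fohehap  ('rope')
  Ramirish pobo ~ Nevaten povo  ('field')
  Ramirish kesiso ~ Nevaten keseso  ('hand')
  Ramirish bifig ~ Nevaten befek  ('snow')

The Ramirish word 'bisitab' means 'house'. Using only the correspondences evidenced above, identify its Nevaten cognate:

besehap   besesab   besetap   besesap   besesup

befitad ~ befesat, kesiso ~ keseso — Ramirish i corresponds to Nevaten e after a consonant, before a consonant other than r, m, n, p, b, f, v.
befitad ~ befesat — Ramirish t corresponds to Nevaten s between vowels (before a back vowel).
fogegab ~ fohehap — Ramirish b corresponds to Nevaten p word-finally.
Applying these to Ramirish 'bisitab':
  bisitab → besitab   (i→e after a consonant, before a consonant other than r, m, n, p, b, f, v)
  besitab → besetab   (i→e after a consonant, before a consonant other than r, m, n, p, b, f, v)
  besetab → besesab   (t→s between vowels (before a back vowel))
  besesab → besesap   (b→p word-finally)
So the Nevaten cognate is 'besesap'.

besesap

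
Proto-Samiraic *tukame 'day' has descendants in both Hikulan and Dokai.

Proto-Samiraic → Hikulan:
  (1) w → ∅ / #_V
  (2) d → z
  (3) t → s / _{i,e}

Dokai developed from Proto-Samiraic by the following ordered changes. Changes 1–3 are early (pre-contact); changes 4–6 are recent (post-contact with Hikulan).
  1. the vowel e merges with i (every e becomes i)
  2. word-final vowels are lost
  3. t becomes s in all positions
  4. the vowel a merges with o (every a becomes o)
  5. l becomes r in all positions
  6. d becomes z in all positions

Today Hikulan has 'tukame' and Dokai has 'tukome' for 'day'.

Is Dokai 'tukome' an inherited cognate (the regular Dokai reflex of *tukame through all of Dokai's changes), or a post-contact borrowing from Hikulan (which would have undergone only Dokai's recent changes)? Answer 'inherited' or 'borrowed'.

If inherited, *tukame would pass through all of Dokai's changes:
Dokai: start from *tukame.
  rule 1 (vowel merger): tukame → tukami
  rule 2 (apocope): tukami → tukam
  rule 3 (unconditioned shift): tukam → sukam
  rule 4 (vowel merger): sukam → sukom
  rule 5: no change — sukom
  rule 6: no change — sukom
  ⇒ Dokai sukom
If borrowed from Hikulan 'tukame' after the early changes, it would undergo only the recent ones:
  rule 4 (vowel merger): tukame → tukome
  rule 5 (unconditioned shift): no change (tukome)
  rule 6 (unconditioned shift): no change (tukome)
  ⇒ as a loan: tukome
Dokai 'tukome' matches the loan outcome 'tukome', not the inherited 'sukom' — it skipped the early Dokai changes, so it was borrowed from Hikulan.

borrowed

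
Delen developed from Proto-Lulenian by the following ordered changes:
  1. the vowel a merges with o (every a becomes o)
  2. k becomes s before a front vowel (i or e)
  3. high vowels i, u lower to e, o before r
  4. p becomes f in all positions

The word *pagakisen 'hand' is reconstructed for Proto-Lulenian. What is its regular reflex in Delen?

Delen: *pagakisen > pogokisen > pogosisen > fogosisen  (by vowel merger, palatalisation, unconditioned shift)

fogosisen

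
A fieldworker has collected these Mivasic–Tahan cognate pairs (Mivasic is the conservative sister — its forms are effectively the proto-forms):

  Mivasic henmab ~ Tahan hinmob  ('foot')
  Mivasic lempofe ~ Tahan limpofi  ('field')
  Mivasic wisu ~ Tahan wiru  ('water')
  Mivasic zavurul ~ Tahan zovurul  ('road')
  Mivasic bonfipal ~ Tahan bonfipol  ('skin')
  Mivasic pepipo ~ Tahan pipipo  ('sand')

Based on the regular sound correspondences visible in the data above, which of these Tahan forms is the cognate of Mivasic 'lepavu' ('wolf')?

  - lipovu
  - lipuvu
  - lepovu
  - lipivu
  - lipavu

pepipo ~ pipipo — Mivasic e corresponds to Tahan i after a consonant, before a labial obstruent.
zavurul ~ zovurul — Mivasic a corresponds to Tahan o after a consonant, before a labial obstruent.
Applying these to Mivasic 'lepavu':
  lepavu → lipavu   (e→i after a consonant, before a labial obstruent)
  lipavu → lipovu   (a→o after a consonant, before a labial obstruent)
So the Tahan cognate is 'lipovu'.

lipovu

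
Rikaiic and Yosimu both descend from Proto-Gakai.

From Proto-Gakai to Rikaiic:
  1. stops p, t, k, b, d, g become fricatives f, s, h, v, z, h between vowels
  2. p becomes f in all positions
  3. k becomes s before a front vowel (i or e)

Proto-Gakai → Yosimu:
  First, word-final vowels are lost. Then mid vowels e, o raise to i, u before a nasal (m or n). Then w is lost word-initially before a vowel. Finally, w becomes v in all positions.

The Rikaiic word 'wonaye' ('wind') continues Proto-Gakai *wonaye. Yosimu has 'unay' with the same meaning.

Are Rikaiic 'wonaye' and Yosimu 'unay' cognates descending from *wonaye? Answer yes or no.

Derive the expected Yosimu reflex of *wonaye:
Yosimu: *wonaye > wonay > wunay > unay  (by apocope, pre-nasal raising, glide loss)
Yosimu 'unay' matches the regular reflex exactly, so the pair is cognate.

yes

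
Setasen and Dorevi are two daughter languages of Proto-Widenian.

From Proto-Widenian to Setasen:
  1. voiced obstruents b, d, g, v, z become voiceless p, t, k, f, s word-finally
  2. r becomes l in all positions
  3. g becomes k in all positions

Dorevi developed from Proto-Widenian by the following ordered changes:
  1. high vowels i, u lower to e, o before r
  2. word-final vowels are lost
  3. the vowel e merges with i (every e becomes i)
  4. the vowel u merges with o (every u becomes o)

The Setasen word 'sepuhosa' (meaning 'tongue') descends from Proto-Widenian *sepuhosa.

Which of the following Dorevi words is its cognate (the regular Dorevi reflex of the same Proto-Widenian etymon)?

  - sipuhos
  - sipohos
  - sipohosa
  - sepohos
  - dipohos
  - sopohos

sipohos

Dorevi: start from *sepuhosa.
  rule 1: no change — sepuhosa
  rule 2 (apocope): sepuhosa → sepuhos
  rule 3 (vowel merger): sepuhos → sipuhos
  rule 4 (vowel merger): sipuhos → sipohos
  ⇒ Dorevi sipohos
Among the options, 'sipohos' alone shows every Dorevi change applied in order.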